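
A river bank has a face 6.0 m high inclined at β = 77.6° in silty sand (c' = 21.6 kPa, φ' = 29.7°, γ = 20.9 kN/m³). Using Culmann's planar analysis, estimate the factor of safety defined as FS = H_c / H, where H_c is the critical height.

FS = 1.77

H_c = (4c'/γ) · sinβ cosφ' / [1 − cos(β − φ')]
    = (4·21.6/20.9) · sin77.6°·cos29.7° / [1 − cos47.9°]
    = 4.134 · 0.8484 / 0.3296 = 10.64 m
FS = H_c / H = 10.64 / 6.0 = 1.774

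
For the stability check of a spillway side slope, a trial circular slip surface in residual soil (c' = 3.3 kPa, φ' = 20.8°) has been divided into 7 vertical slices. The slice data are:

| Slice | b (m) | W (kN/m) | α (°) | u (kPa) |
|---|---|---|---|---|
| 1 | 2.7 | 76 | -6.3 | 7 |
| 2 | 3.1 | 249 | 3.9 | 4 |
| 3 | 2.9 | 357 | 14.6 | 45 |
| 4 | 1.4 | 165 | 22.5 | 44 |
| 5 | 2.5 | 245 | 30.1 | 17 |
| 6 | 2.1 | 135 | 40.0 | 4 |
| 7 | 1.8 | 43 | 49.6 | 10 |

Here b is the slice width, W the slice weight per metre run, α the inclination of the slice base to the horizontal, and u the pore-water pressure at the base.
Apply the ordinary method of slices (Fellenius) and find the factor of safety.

FS = 0.95

Ordinary method of slices: FS = Σ[c'·Δl_i + (W_i cosα_i − u_i·Δl_i)·tanφ'] / Σ W_i sinα_i, with Δl_i = b_i / cosα_i.
Slice 1: Δl = 2.7/cos(-6.3°) = 2.716 m; N'_1 = 76·cos(-6.3°) − 7·2.716 = 56.5; c'Δl = 8.96; W sinα = -8.3
Slice 2: Δl = 3.1/cos3.9° = 3.107 m; N'_2 = 249·cos3.9° − 4·3.107 = 236.0; c'Δl = 10.25; W sinα = 16.9
Slice 3: Δl = 2.9/cos14.6° = 2.997 m; N'_3 = 357·cos14.6° − 45·2.997 = 210.6; c'Δl = 9.89; W sinα = 90.0
Slice 4: Δl = 1.4/cos22.5° = 1.515 m; N'_4 = 165·cos22.5° − 44·1.515 = 85.8; c'Δl = 5.00; W sinα = 63.1
Slice 5: Δl = 2.5/cos30.1° = 2.890 m; N'_5 = 245·cos30.1° − 17·2.890 = 162.8; c'Δl = 9.54; W sinα = 122.9
Slice 6: Δl = 2.1/cos40.0° = 2.741 m; N'_6 = 135·cos40.0° − 4·2.741 = 92.5; c'Δl = 9.05; W sinα = 86.8
Slice 7: Δl = 1.8/cos49.6° = 2.777 m; N'_7 = 43·cos49.6° − 10·2.777 = 0.1; c'Δl = 9.16; W sinα = 32.7
Σc'Δl = 61.9 kN/m; ΣN' = 844.3 kN/m; ΣW sinα = 404.1 kN/m
Resisting = 61.9 + 844.3·tan20.8° = 61.9 + 320.7 = 382.6 kN/m
FS = 382.6 / 404.1 = 0.947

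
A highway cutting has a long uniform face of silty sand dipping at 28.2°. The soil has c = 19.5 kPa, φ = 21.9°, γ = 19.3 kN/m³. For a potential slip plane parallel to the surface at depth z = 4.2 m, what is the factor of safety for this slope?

For an infinite slope with a slip plane parallel to the surface (no pore pressure): FS = [c + γz cos²β tanφ] / [γz sinβ cosβ].
γz = 19.3·4.2 = 81.06 kN/m²
Numerator = 19.5 + 81.06·cos²28.2°·tan21.9° = 19.5 + 81.06·0.7767·0.4020 = 44.809 kPa
Denominator = 81.06·sin28.2°·cos28.2° = 81.06·0.4726·0.8813 = 33.758 kPa
FS = 44.809 / 33.758 = 1.327

FS = 1.33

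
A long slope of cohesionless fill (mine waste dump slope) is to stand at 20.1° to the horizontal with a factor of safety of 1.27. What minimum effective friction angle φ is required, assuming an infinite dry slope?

φ = 24.9°

FS = tanφ/tanβ ⇒ tanφ = FS · tanβ = 1.27 · tan20.1° = 0.4648
φ = arctan(0.4648) = 24.93°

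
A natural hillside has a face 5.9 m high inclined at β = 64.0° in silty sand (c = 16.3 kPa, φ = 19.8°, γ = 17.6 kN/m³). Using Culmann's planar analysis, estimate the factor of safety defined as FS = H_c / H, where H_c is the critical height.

FS = 1.88

H_c = (4c/γ) · sinβ cosφ / [1 − cos(β − φ)]
    = (4·16.3/17.6) · sin64.0°·cos19.8° / [1 − cos44.2°]
    = 3.705 · 0.8457 / 0.2831 = 11.07 m
FS = H_c / H = 11.07 / 5.9 = 1.876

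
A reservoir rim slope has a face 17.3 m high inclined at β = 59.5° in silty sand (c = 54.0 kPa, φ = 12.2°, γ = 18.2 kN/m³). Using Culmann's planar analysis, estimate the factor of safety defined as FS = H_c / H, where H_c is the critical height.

FS = 1.80

H_c = (4c/γ) · sinβ cosφ / [1 − cos(β − φ)]
    = (4·54.0/18.2) · sin59.5°·cos12.2° / [1 − cos47.3°]
    = 11.868 · 0.8422 / 0.3218 = 31.06 m
FS = H_c / H = 31.06 / 17.3 = 1.795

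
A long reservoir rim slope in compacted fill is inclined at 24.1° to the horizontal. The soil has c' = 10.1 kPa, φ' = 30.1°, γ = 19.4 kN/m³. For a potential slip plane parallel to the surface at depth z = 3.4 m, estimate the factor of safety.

For an infinite slope with a slip plane parallel to the surface (no pore pressure): FS = [c' + γz cos²β tanφ'] / [γz sinβ cosβ].
γz = 19.4·3.4 = 65.96 kN/m²
Numerator = 10.1 + 65.96·cos²24.1°·tan30.1° = 10.1 + 65.96·0.8333·0.5797 = 41.960 kPa
Denominator = 65.96·sin24.1°·cos24.1° = 65.96·0.4083·0.9128 = 24.586 kPa
FS = 41.960 / 24.586 = 1.707

FS = 1.71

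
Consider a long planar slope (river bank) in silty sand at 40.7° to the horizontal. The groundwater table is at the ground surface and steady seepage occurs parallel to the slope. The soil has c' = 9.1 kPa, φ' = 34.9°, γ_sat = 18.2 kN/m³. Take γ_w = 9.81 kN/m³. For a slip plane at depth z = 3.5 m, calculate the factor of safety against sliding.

With seepage parallel to the slope and the water table at the surface, the effective normal stress on the slip plane uses the buoyant unit weight γ' = γ_sat − γ_w while the driving shear stress uses γ_sat:
FS = [c' + γ' z cos²β tanφ'] / [γ_sat z sinβ cosβ]
γ' = 18.2 − 9.81 = 8.39 kN/m³
Numerator = 9.1 + 8.39·3.5·cos²40.7°·tan34.9° = 9.1 + 8.39·3.5·0.5748·0.6976 = 20.874 kPa
Denominator = 18.2·3.5·sin40.7°·cos40.7° = 18.2·3.5·0.6521·0.7581 = 31.492 kPa
FS = 20.874 / 31.492 = 0.663

FS = 0.66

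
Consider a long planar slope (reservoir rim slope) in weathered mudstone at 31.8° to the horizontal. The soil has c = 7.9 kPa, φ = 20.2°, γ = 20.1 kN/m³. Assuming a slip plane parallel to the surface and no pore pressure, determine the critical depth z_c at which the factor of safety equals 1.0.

Setting FS = 1.00 in FS = [c + γz cos²β tanφ] / [γz sinβ cosβ] and solving for z:
z = c / [γ cosβ (FS·sinβ − cosβ·tanφ)]
  = 7.9 / [20.1·cos31.8°·(1.00·sin31.8° − cos31.8°·tan20.2°)]
  = 7.9 / [20.1·0.8499·(1.00·0.5270 − 0.8499·0.3679)]
  = 7.9 / 3.6601 = 2.158 m

z_c = 2.16 m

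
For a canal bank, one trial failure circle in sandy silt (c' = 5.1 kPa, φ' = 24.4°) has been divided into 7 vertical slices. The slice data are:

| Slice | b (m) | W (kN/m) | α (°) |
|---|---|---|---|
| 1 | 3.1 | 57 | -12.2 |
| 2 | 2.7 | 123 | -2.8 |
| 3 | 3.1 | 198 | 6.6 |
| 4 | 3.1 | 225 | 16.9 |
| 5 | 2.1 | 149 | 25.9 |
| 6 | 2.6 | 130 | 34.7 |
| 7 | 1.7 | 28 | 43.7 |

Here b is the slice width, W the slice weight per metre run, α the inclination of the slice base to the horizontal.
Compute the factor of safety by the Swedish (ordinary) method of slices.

Ordinary method of slices: FS = Σ[c'·Δl_i + (W_i cosα_i)·tanφ'] / Σ W_i sinα_i, with Δl_i = b_i / cosα_i.
Slice 1: Δl = 3.1/cos(-12.2°) = 3.172 m; N'_1 = 57·cos(-12.2°) = 55.7; c'Δl = 16.18; W sinα = -12.0
Slice 2: Δl = 2.7/cos(-2.8°) = 2.703 m; N'_2 = 123·cos(-2.8°) = 122.9; c'Δl = 13.79; W sinα = -6.0
Slice 3: Δl = 3.1/cos6.6° = 3.121 m; N'_3 = 198·cos6.6° = 196.7; c'Δl = 15.92; W sinα = 22.8
Slice 4: Δl = 3.1/cos16.9° = 3.240 m; N'_4 = 225·cos16.9° = 215.3; c'Δl = 16.52; W sinα = 65.4
Slice 5: Δl = 2.1/cos25.9° = 2.334 m; N'_5 = 149·cos25.9° = 134.0; c'Δl = 11.91; W sinα = 65.1
Slice 6: Δl = 2.6/cos34.7° = 3.162 m; N'_6 = 130·cos34.7° = 106.9; c'Δl = 16.13; W sinα = 74.0
Slice 7: Δl = 1.7/cos43.7° = 2.351 m; N'_7 = 28·cos43.7° = 20.2; c'Δl = 11.99; W sinα = 19.3
Σc'Δl = 102.4 kN/m; ΣN' = 851.7 kN/m; ΣW sinα = 228.5 kN/m
Resisting = 102.4 + 851.7·tan24.4° = 102.4 + 386.3 = 488.8 kN/m
FS = 488.8 / 228.5 = 2.139

FS = 2.14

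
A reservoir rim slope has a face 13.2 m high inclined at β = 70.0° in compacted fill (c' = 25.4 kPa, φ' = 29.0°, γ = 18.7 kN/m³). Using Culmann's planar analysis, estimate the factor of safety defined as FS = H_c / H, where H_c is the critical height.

FS = 1.38

H_c = (4c'/γ) · sinβ cosφ' / [1 − cos(β − φ')]
    = (4·25.4/18.7) · sin70.0°·cos29.0° / [1 − cos41.0°]
    = 5.433 · 0.8219 / 0.2453 = 18.20 m
FS = H_c / H = 18.20 / 13.2 = 1.379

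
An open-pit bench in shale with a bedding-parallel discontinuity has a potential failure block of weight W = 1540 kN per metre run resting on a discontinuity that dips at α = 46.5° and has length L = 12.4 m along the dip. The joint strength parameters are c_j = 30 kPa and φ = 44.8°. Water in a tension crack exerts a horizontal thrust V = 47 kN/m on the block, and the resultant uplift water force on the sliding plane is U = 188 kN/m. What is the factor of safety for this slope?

FS = 1.05

Resolving the block weight along and normal to the plane and applying the Mohr–Coulomb strength on the joint:
N' = W cosα − U − V sinα = 1540·cos46.5° − 188 − 47·sin46.5° = 838.0 kN/m
Driving force T = W sinα + V cosα = 1540·sin46.5° + 47·cos46.5° = 1149.4 kN/m
Resisting force R = c_j·L + N'·tanφ = 30·12.4 + 838.0·tan44.8° = 372.0 + 832.1 = 1204.1 kN/m
FS = R / T = 1204.1 / 1149.4 = 1.048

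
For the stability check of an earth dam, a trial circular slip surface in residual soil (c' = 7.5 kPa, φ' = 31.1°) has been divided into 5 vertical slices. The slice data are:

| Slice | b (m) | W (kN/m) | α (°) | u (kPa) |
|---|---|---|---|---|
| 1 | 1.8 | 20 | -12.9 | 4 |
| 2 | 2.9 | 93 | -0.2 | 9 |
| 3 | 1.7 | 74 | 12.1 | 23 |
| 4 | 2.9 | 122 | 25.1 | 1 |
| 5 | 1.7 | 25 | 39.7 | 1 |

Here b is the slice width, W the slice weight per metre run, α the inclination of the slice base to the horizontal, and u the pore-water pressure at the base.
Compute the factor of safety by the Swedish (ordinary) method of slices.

Ordinary method of slices: FS = Σ[c'·Δl_i + (W_i cosα_i − u_i·Δl_i)·tanφ'] / Σ W_i sinα_i, with Δl_i = b_i / cosα_i.
Slice 1: Δl = 1.8/cos(-12.9°) = 1.847 m; N'_1 = 20·cos(-12.9°) − 4·1.847 = 12.1; c'Δl = 13.85; W sinα = -4.5
Slice 2: Δl = 2.9/cos(-0.2°) = 2.900 m; N'_2 = 93·cos(-0.2°) − 9·2.900 = 66.9; c'Δl = 21.75; W sinα = -0.3
Slice 3: Δl = 1.7/cos12.1° = 1.739 m; N'_3 = 74·cos12.1° − 23·1.739 = 32.4; c'Δl = 13.04; W sinα = 15.5
Slice 4: Δl = 2.9/cos25.1° = 3.202 m; N'_4 = 122·cos25.1° − 1·3.202 = 107.3; c'Δl = 24.02; W sinα = 51.8
Slice 5: Δl = 1.7/cos39.7° = 2.210 m; N'_5 = 25·cos39.7° − 1·2.210 = 17.0; c'Δl = 16.57; W sinα = 16.0
Σc'Δl = 89.2 kN/m; ΣN' = 235.7 kN/m; ΣW sinα = 78.4 kN/m
Resisting = 89.2 + 235.7·tan31.1° = 89.2 + 142.2 = 231.4 kN/m
FS = 231.4 / 78.4 = 2.950

FS = 2.95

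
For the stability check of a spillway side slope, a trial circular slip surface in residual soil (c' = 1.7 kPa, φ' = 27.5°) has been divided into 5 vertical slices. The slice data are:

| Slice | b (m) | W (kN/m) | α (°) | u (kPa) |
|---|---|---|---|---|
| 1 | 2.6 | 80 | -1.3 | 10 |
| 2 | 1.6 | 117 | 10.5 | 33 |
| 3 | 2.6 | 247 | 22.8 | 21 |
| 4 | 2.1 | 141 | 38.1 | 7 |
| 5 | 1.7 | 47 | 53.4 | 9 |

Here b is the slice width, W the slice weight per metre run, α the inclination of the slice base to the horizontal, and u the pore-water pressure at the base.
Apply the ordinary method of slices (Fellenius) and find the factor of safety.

Ordinary method of slices: FS = Σ[c'·Δl_i + (W_i cosα_i − u_i·Δl_i)·tanφ'] / Σ W_i sinα_i, with Δl_i = b_i / cosα_i.
Slice 1: Δl = 2.6/cos(-1.3°) = 2.601 m; N'_1 = 80·cos(-1.3°) − 10·2.601 = 54.0; c'Δl = 4.42; W sinα = -1.8
Slice 2: Δl = 1.6/cos10.5° = 1.627 m; N'_2 = 117·cos10.5° − 33·1.627 = 61.3; c'Δl = 2.77; W sinα = 21.3
Slice 3: Δl = 2.6/cos22.8° = 2.820 m; N'_3 = 247·cos22.8° − 21·2.820 = 168.5; c'Δl = 4.79; W sinα = 95.7
Slice 4: Δl = 2.1/cos38.1° = 2.669 m; N'_4 = 141·cos38.1° − 7·2.669 = 92.3; c'Δl = 4.54; W sinα = 87.0
Slice 5: Δl = 1.7/cos53.4° = 2.851 m; N'_5 = 47·cos53.4° − 9·2.851 = 2.4; c'Δl = 4.85; W sinα = 37.7
Σc'Δl = 21.4 kN/m; ΣN' = 378.4 kN/m; ΣW sinα = 240.0 kN/m
Resisting = 21.4 + 378.4·tan27.5° = 21.4 + 197.0 = 218.4 kN/m
FS = 218.4 / 240.0 = 0.910

FS = 0.91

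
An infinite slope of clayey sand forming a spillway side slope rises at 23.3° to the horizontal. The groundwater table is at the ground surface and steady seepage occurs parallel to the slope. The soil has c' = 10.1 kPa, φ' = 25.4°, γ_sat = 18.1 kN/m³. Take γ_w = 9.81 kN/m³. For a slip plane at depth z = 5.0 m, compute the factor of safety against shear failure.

With seepage parallel to the slope and the water table at the surface, the effective normal stress on the slip plane uses the buoyant unit weight γ' = γ_sat − γ_w while the driving shear stress uses γ_sat:
FS = [c' + γ' z cos²β tanφ'] / [γ_sat z sinβ cosβ]
γ' = 18.1 − 9.81 = 8.29 kN/m³
Numerator = 10.1 + 8.29·5.0·cos²23.3°·tan25.4° = 10.1 + 8.29·5.0·0.8435·0.4748 = 26.703 kPa
Denominator = 18.1·5.0·sin23.3°·cos23.3° = 18.1·5.0·0.3955·0.9184 = 32.878 kPa
FS = 26.703 / 32.878 = 0.812

FS = 0.81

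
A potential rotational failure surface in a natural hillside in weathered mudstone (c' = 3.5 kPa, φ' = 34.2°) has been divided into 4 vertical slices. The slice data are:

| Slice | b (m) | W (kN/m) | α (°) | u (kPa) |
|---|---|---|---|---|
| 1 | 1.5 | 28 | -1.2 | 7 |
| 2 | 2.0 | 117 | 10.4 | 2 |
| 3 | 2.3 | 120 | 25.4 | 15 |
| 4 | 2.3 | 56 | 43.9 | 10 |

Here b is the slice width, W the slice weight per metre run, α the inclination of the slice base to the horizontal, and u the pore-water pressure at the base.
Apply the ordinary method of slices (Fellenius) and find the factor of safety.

FS = 1.56

Ordinary method of slices: FS = Σ[c'·Δl_i + (W_i cosα_i − u_i·Δl_i)·tanφ'] / Σ W_i sinα_i, with Δl_i = b_i / cosα_i.
Slice 1: Δl = 1.5/cos(-1.2°) = 1.500 m; N'_1 = 28·cos(-1.2°) − 7·1.500 = 17.5; c'Δl = 5.25; W sinα = -0.6
Slice 2: Δl = 2.0/cos10.4° = 2.033 m; N'_2 = 117·cos10.4° − 2·2.033 = 111.0; c'Δl = 7.12; W sinα = 21.1
Slice 3: Δl = 2.3/cos25.4° = 2.546 m; N'_3 = 120·cos25.4° − 15·2.546 = 70.2; c'Δl = 8.91; W sinα = 51.5
Slice 4: Δl = 2.3/cos43.9° = 3.192 m; N'_4 = 56·cos43.9° − 10·3.192 = 8.4; c'Δl = 11.17; W sinα = 38.8
Σc'Δl = 32.5 kN/m; ΣN' = 207.1 kN/m; ΣW sinα = 110.8 kN/m
Resisting = 32.5 + 207.1·tan34.2° = 32.5 + 140.8 = 173.2 kN/m
FS = 173.2 / 110.8 = 1.563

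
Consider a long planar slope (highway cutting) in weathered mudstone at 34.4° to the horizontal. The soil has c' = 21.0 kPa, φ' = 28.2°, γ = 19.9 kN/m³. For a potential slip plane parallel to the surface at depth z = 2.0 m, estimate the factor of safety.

For an infinite slope with a slip plane parallel to the surface (no pore pressure): FS = [c' + γz cos²β tanφ'] / [γz sinβ cosβ].
γz = 19.9·2.0 = 39.80 kN/m²
Numerator = 21.0 + 39.80·cos²34.4°·tan28.2° = 21.0 + 39.80·0.6808·0.5362 = 35.529 kPa
Denominator = 39.80·sin34.4°·cos34.4° = 39.80·0.5650·0.8251 = 18.553 kPa
FS = 35.529 / 18.553 = 1.915

FS = 1.91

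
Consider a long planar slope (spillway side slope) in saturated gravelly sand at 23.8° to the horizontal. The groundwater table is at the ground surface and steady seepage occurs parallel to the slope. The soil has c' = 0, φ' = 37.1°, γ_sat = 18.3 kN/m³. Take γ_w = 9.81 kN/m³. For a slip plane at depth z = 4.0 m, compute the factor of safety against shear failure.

FS = 0.80

With seepage parallel to the slope and the water table at the surface, the effective normal stress on the slip plane uses the buoyant unit weight γ' = γ_sat − γ_w while the driving shear stress uses γ_sat:
FS = [c' + γ' z cos²β tanφ'] / [γ_sat z sinβ cosβ]
(For c' = 0 this reduces to FS = (γ'/γ_sat)·tanφ'/tanβ.)
γ' = 18.3 − 9.81 = 8.49 kN/m³
Numerator = 0.0 + 8.49·4.0·cos²23.8°·tan37.1° = 0.0 + 8.49·4.0·0.8372·0.7563 = 21.501 kPa
Denominator = 18.3·4.0·sin23.8°·cos23.8° = 18.3·4.0·0.4035·0.9150 = 27.027 kPa
FS = 21.501 / 27.027 = 0.796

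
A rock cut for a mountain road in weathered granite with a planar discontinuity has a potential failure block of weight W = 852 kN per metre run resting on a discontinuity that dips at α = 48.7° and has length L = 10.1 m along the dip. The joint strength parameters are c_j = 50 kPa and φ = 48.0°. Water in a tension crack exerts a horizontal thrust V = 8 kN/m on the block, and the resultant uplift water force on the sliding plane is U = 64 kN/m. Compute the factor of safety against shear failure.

Resolving the block weight along and normal to the plane and applying the Mohr–Coulomb strength on the joint:
N' = W cosα − U − V sinα = 852·cos48.7° − 64 − 8·sin48.7° = 492.3 kN/m
Driving force T = W sinα + V cosα = 852·sin48.7° + 8·cos48.7° = 645.4 kN/m
Resisting force R = c_j·L + N'·tanφ = 50·10.1 + 492.3·tan48.0° = 505.0 + 546.8 = 1051.8 kN/m
FS = R / T = 1051.8 / 645.4 = 1.630

FS = 1.63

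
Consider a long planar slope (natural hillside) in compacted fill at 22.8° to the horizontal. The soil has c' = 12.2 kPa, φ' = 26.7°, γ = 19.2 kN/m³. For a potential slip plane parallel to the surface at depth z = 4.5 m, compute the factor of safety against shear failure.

For an infinite slope with a slip plane parallel to the surface (no pore pressure): FS = [c' + γz cos²β tanφ'] / [γz sinβ cosβ].
γz = 19.2·4.5 = 86.40 kN/m²
Numerator = 12.2 + 86.40·cos²22.8°·tan26.7° = 12.2 + 86.40·0.8498·0.5029 = 49.129 kPa
Denominator = 86.40·sin22.8°·cos22.8° = 86.40·0.3875·0.9219 = 30.865 kPa
FS = 49.129 / 30.865 = 1.592

FS = 1.59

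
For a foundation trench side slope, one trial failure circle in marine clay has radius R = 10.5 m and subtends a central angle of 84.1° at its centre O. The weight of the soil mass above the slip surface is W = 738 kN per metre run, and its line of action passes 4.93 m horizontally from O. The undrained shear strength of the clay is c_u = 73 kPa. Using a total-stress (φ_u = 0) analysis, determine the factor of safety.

Taking moments about the centre O, the resisting moment is provided by the undrained shear strength acting along the arc:
Arc length L_a = R·θ = 10.5·(84.1°·π/180) = 10.5·1.4678 = 15.41 m
M_R = c_u·L_a·R = 73·15.41·10.5 = 11813.4 kN·m/m
M_D = W·d = 738·4.93 = 3638.3 kN·m/m
FS = M_R / M_D = 11813.4 / 3638.3 = 3.247

FS = 3.25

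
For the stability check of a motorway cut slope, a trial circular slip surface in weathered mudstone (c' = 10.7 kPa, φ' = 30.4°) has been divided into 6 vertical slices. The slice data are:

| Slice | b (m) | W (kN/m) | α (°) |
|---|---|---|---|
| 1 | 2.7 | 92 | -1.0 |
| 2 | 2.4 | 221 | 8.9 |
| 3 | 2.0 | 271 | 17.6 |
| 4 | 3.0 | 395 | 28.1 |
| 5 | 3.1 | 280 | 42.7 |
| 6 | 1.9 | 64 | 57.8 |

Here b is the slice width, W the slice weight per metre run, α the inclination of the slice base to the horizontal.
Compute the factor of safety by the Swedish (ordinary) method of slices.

FS = 1.61

Ordinary method of slices: FS = Σ[c'·Δl_i + (W_i cosα_i)·tanφ'] / Σ W_i sinα_i, with Δl_i = b_i / cosα_i.
Slice 1: Δl = 2.7/cos(-1.0°) = 2.700 m; N'_1 = 92·cos(-1.0°) = 92.0; c'Δl = 28.89; W sinα = -1.6
Slice 2: Δl = 2.4/cos8.9° = 2.429 m; N'_2 = 221·cos8.9° = 218.3; c'Δl = 25.99; W sinα = 34.2
Slice 3: Δl = 2.0/cos17.6° = 2.098 m; N'_3 = 271·cos17.6° = 258.3; c'Δl = 22.45; W sinα = 81.9
Slice 4: Δl = 3.0/cos28.1° = 3.401 m; N'_4 = 395·cos28.1° = 348.4; c'Δl = 36.39; W sinα = 186.0
Slice 5: Δl = 3.1/cos42.7° = 4.218 m; N'_5 = 280·cos42.7° = 205.8; c'Δl = 45.13; W sinα = 189.9
Slice 6: Δl = 1.9/cos57.8° = 3.566 m; N'_6 = 64·cos57.8° = 34.1; c'Δl = 38.15; W sinα = 54.2
Σc'Δl = 197.0 kN/m; ΣN' = 1157.0 kN/m; ΣW sinα = 544.6 kN/m
Resisting = 197.0 + 1157.0·tan30.4° = 197.0 + 678.8 = 875.8 kN/m
FS = 875.8 / 544.6 = 1.608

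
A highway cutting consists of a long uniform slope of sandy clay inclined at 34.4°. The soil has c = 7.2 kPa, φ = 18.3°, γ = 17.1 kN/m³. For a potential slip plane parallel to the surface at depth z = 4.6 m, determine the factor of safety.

FS = 0.68

For an infinite slope with a slip plane parallel to the surface (no pore pressure): FS = [c + γz cos²β tanφ] / [γz sinβ cosβ].
γz = 17.1·4.6 = 78.66 kN/m²
Numerator = 7.2 + 78.66·cos²34.4°·tan18.3° = 7.2 + 78.66·0.6808·0.3307 = 24.911 kPa
Denominator = 78.66·sin34.4°·cos34.4° = 78.66·0.5650·0.8251 = 36.668 kPa
FS = 24.911 / 36.668 = 0.679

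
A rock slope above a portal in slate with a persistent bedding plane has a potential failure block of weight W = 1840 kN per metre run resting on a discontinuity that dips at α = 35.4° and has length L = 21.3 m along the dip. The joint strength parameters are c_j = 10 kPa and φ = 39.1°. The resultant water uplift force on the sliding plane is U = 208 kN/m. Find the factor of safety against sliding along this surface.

FS = 1.18

Resolving the block weight along and normal to the plane and applying the Mohr–Coulomb strength on the joint:
N' = W cosα − U = 1840·cos35.4° − 208 = 1291.8 kN/m
Driving force T = W sinα = 1840·sin35.4° = 1065.9 kN/m
Resisting force R = c_j·L + N'·tanφ = 10·21.3 + 1291.8·tan39.1° = 213.0 + 1049.8 = 1262.8 kN/m
FS = R / T = 1262.8 / 1065.9 = 1.185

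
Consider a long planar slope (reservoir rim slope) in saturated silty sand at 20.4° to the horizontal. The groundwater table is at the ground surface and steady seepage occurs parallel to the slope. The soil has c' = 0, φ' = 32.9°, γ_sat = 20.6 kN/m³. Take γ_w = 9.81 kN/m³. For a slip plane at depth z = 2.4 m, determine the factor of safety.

With seepage parallel to the slope and the water table at the surface, the effective normal stress on the slip plane uses the buoyant unit weight γ' = γ_sat − γ_w while the driving shear stress uses γ_sat:
FS = [c' + γ' z cos²β tanφ'] / [γ_sat z sinβ cosβ]
(For c' = 0 this reduces to FS = (γ'/γ_sat)·tanφ'/tanβ.)
γ' = 20.6 − 9.81 = 10.79 kN/m³
Numerator = 0.0 + 10.79·2.4·cos²20.4°·tan32.9° = 0.0 + 10.79·2.4·0.8785·0.6469 = 14.717 kPa
Denominator = 20.6·2.4·sin20.4°·cos20.4° = 20.6·2.4·0.3486·0.9373 = 16.153 kPa
FS = 14.717 / 16.153 = 0.911

FS = 0.91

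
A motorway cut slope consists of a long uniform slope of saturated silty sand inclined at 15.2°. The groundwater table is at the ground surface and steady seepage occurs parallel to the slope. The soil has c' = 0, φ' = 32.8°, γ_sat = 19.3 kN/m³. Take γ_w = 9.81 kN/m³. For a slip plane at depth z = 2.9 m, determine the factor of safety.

FS = 1.17

With seepage parallel to the slope and the water table at the surface, the effective normal stress on the slip plane uses the buoyant unit weight γ' = γ_sat − γ_w while the driving shear stress uses γ_sat:
FS = [c' + γ' z cos²β tanφ'] / [γ_sat z sinβ cosβ]
(For c' = 0 this reduces to FS = (γ'/γ_sat)·tanφ'/tanβ.)
γ' = 19.3 − 9.81 = 9.49 kN/m³
Numerator = 0.0 + 9.49·2.9·cos²15.2°·tan32.8° = 0.0 + 9.49·2.9·0.9313·0.6445 = 16.517 kPa
Denominator = 19.3·2.9·sin15.2°·cos15.2° = 19.3·2.9·0.2622·0.9650 = 14.161 kPa
FS = 16.517 / 14.161 = 1.166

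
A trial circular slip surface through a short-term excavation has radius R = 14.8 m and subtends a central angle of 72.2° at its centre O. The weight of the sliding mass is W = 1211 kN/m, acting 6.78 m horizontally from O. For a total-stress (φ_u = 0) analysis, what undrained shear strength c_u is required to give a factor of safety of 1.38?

c_u = 41.1 kPa

FS = c_u·L_a·R / (W·d), so c_u = FS·W·d / (L_a·R).
Arc length L_a = R·θ = 14.8·(72.2°·π/180) = 14.8·1.2601 = 18.65 m
c_u = 1.38·1211·6.78 / (18.65·14.8) = 11330.6 / 276.02 = 41.05 kPa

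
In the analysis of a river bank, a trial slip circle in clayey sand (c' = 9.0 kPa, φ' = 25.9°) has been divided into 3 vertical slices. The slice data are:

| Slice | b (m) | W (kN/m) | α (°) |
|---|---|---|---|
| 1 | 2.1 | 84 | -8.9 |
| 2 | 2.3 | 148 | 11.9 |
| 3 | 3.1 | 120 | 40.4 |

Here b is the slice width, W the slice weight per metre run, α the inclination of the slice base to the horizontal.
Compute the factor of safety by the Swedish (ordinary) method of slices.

FS = 2.43

Ordinary method of slices: FS = Σ[c'·Δl_i + (W_i cosα_i)·tanφ'] / Σ W_i sinα_i, with Δl_i = b_i / cosα_i.
Slice 1: Δl = 2.1/cos(-8.9°) = 2.126 m; N'_1 = 84·cos(-8.9°) = 83.0; c'Δl = 19.13; W sinα = -13.0
Slice 2: Δl = 2.3/cos11.9° = 2.351 m; N'_2 = 148·cos11.9° = 144.8; c'Δl = 21.15; W sinα = 30.5
Slice 3: Δl = 3.1/cos40.4° = 4.071 m; N'_3 = 120·cos40.4° = 91.4; c'Δl = 36.64; W sinα = 77.8
Σc'Δl = 76.9 kN/m; ΣN' = 319.2 kN/m; ΣW sinα = 95.3 kN/m
Resisting = 76.9 + 319.2·tan25.9° = 76.9 + 155.0 = 231.9 kN/m
FS = 231.9 / 95.3 = 2.434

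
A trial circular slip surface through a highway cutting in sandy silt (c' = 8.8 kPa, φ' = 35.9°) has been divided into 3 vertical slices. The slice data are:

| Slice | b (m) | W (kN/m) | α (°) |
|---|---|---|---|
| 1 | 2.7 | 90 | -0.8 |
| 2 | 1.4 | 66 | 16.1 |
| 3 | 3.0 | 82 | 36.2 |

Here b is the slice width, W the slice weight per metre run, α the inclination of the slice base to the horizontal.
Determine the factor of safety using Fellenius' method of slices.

Ordinary method of slices: FS = Σ[c'·Δl_i + (W_i cosα_i)·tanφ'] / Σ W_i sinα_i, with Δl_i = b_i / cosα_i.
Slice 1: Δl = 2.7/cos(-0.8°) = 2.700 m; N'_1 = 90·cos(-0.8°) = 90.0; c'Δl = 23.76; W sinα = -1.3
Slice 2: Δl = 1.4/cos16.1° = 1.457 m; N'_2 = 66·cos16.1° = 63.4; c'Δl = 12.82; W sinα = 18.3
Slice 3: Δl = 3.0/cos36.2° = 3.718 m; N'_3 = 82·cos36.2° = 66.2; c'Δl = 32.72; W sinα = 48.4
Σc'Δl = 69.3 kN/m; ΣN' = 219.6 kN/m; ΣW sinα = 65.5 kN/m
Resisting = 69.3 + 219.6·tan35.9° = 69.3 + 158.9 = 228.2 kN/m
FS = 228.2 / 65.5 = 3.486

FS = 3.49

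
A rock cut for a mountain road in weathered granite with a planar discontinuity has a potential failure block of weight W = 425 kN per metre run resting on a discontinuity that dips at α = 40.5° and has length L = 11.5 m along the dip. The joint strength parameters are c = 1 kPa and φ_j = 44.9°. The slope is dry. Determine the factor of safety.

Resolving the block weight along and normal to the plane and applying the Mohr–Coulomb strength on the joint:
N' = W cosα = 425·cos40.5° = 323.2 kN/m
Driving force T = W sinα = 425·sin40.5° = 276.0 kN/m
Resisting force R = c·L + N'·tanφ_j = 1·11.5 + 323.2·tan44.9° = 11.5 + 322.0 = 333.5 kN/m
FS = R / T = 333.5 / 276.0 = 1.208

FS = 1.21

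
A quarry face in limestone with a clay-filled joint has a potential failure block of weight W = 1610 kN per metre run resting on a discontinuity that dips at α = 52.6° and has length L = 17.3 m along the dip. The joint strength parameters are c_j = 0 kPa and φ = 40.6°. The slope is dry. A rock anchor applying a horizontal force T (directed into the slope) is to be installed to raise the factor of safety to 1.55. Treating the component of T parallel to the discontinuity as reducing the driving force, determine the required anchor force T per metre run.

Resolving forces along and normal to the sliding plane, with the horizontal anchor force T adding T·sinα to the effective normal force and T·cosα acting up the plane against the driving force:
FS = [c_jL + (W cosα + T sinα) tanφ] / [W sinα − T cosα]
Without the anchor: N' = 977.9 kN/m, driving T_d = 1279.0 kN/m, resisting R = 0·17.3 + 977.9·tan40.6° = 838.1 kN/m, FS = 0.66.
Setting FS = 1.55 and solving for T:
1.55·(1279.0 − T cos52.6°) = 838.1 + T sin52.6°·tan40.6°
T·(sin52.6°·tan40.6° + 1.55·cos52.6°) = 1.55·1279.0 − 838.1
T·(0.7944·0.8571 + 1.55·0.6074) = 1982.5 − 838.1 = 1144.3
T·1.6223 = 1144.3
T = 705.4 kN/m

T = 705 kN/m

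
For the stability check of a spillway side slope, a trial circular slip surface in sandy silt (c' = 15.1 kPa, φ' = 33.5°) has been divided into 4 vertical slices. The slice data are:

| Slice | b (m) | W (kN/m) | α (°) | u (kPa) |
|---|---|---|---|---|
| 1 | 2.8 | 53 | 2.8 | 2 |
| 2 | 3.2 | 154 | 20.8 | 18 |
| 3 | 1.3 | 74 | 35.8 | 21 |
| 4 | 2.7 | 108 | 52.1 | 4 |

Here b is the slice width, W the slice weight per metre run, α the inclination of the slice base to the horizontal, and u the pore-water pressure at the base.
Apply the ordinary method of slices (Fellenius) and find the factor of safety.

Ordinary method of slices: FS = Σ[c'·Δl_i + (W_i cosα_i − u_i·Δl_i)·tanφ'] / Σ W_i sinα_i, with Δl_i = b_i / cosα_i.
Slice 1: Δl = 2.8/cos2.8° = 2.803 m; N'_1 = 53·cos2.8° − 2·2.803 = 47.3; c'Δl = 42.33; W sinα = 2.6
Slice 2: Δl = 3.2/cos20.8° = 3.423 m; N'_2 = 154·cos20.8° − 18·3.423 = 82.3; c'Δl = 51.69; W sinα = 54.7
Slice 3: Δl = 1.3/cos35.8° = 1.603 m; N'_3 = 74·cos35.8° − 21·1.603 = 26.4; c'Δl = 24.20; W sinα = 43.3
Slice 4: Δl = 2.7/cos52.1° = 4.395 m; N'_4 = 108·cos52.1° − 4·4.395 = 48.8; c'Δl = 66.37; W sinα = 85.2
Σc'Δl = 184.6 kN/m; ΣN' = 204.8 kN/m; ΣW sinα = 185.8 kN/m
Resisting = 184.6 + 204.8·tan33.5° = 184.6 + 135.6 = 320.1 kN/m
FS = 320.1 / 185.8 = 1.723

FS = 1.72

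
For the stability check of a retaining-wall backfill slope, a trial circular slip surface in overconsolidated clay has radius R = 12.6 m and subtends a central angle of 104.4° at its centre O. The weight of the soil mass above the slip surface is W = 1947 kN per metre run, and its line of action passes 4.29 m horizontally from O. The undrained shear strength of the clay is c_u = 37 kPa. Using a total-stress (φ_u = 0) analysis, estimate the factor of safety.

FS = 1.28

Taking moments about the centre O, the resisting moment is provided by the undrained shear strength acting along the arc:
Arc length L_a = R·θ = 12.6·(104.4°·π/180) = 12.6·1.8221 = 22.96 m
M_R = c_u·L_a·R = 37·22.96·12.6 = 10703.4 kN·m/m
M_D = W·d = 1947·4.29 = 8352.6 kN·m/m
FS = M_R / M_D = 10703.4 / 8352.6 = 1.281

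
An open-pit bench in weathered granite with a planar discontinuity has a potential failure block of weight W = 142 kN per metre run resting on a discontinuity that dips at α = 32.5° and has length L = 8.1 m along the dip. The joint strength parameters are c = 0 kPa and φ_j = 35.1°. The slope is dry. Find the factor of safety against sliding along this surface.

FS = 1.10

Resolving the block weight along and normal to the plane and applying the Mohr–Coulomb strength on the joint:
N' = W cosα = 142·cos32.5° = 119.8 kN/m
Driving force T = W sinα = 142·sin32.5° = 76.3 kN/m
Resisting force R = c·L + N'·tanφ_j = 0·8.1 + 119.8·tan35.1° = 0.0 + 84.2 = 84.2 kN/m
FS = R / T = 84.2 / 76.3 = 1.103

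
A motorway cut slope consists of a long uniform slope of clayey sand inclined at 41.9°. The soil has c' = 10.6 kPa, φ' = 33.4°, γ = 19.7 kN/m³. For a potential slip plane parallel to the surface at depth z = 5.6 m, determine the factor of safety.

For an infinite slope with a slip plane parallel to the surface (no pore pressure): FS = [c' + γz cos²β tanφ'] / [γz sinβ cosβ].
γz = 19.7·5.6 = 110.32 kN/m²
Numerator = 10.6 + 110.32·cos²41.9°·tan33.4° = 10.6 + 110.32·0.5540·0.6594 = 50.899 kPa
Denominator = 110.32·sin41.9°·cos41.9° = 110.32·0.6678·0.7443 = 54.837 kPa
FS = 50.899 / 54.837 = 0.928

FS = 0.93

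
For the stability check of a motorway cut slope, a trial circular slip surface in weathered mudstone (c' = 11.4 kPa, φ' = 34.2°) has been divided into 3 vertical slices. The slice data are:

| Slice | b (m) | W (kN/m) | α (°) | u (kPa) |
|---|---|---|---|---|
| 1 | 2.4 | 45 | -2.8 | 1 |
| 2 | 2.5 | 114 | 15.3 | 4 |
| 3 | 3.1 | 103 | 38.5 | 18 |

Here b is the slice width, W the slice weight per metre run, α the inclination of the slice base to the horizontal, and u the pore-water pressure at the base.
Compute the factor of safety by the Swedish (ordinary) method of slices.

FS = 2.23

Ordinary method of slices: FS = Σ[c'·Δl_i + (W_i cosα_i − u_i·Δl_i)·tanφ'] / Σ W_i sinα_i, with Δl_i = b_i / cosα_i.
Slice 1: Δl = 2.4/cos(-2.8°) = 2.403 m; N'_1 = 45·cos(-2.8°) − 1·2.403 = 42.5; c'Δl = 27.39; W sinα = -2.2
Slice 2: Δl = 2.5/cos15.3° = 2.592 m; N'_2 = 114·cos15.3° − 4·2.592 = 99.6; c'Δl = 29.55; W sinα = 30.1
Slice 3: Δl = 3.1/cos38.5° = 3.961 m; N'_3 = 103·cos38.5° − 18·3.961 = 9.3; c'Δl = 45.16; W sinα = 64.1
Σc'Δl = 102.1 kN/m; ΣN' = 151.4 kN/m; ΣW sinα = 92.0 kN/m
Resisting = 102.1 + 151.4·tan34.2° = 102.1 + 102.9 = 205.0 kN/m
FS = 205.0 / 92.0 = 2.228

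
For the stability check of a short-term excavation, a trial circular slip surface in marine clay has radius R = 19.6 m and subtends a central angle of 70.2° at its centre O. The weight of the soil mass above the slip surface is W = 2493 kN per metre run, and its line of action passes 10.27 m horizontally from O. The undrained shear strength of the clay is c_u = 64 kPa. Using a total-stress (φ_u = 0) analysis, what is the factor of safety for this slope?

Taking moments about the centre O, the resisting moment is provided by the undrained shear strength acting along the arc:
Arc length L_a = R·θ = 19.6·(70.2°·π/180) = 19.6·1.2252 = 24.01 m
M_R = c_u·L_a·R = 64·24.01·19.6 = 30123.6 kN·m/m
M_D = W·d = 2493·10.27 = 25603.1 kN·m/m
FS = M_R / M_D = 30123.6 / 25603.1 = 1.177

FS = 1.18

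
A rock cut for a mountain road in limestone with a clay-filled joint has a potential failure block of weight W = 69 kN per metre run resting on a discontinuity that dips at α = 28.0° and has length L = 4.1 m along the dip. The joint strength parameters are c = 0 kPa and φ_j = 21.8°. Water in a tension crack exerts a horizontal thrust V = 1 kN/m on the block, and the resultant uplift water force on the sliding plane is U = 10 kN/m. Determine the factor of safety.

Resolving the block weight along and normal to the plane and applying the Mohr–Coulomb strength on the joint:
N' = W cosα − U − V sinα = 69·cos28.0° − 10 − 1·sin28.0° = 50.5 kN/m
Driving force T = W sinα + V cosα = 69·sin28.0° + 1·cos28.0° = 33.3 kN/m
Resisting force R = c·L + N'·tanφ_j = 0·4.1 + 50.5·tan21.8° = 0.0 + 20.2 = 20.2 kN/m
FS = R / T = 20.2 / 33.3 = 0.606

FS = 0.61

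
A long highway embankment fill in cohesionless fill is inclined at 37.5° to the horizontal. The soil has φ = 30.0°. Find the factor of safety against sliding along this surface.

FS = 0.75

For a dry cohesionless infinite slope the factor of safety is FS = tanφ / tanβ.
FS = tan30.0° / tan37.5° = 0.5774 / 0.7673 = 0.752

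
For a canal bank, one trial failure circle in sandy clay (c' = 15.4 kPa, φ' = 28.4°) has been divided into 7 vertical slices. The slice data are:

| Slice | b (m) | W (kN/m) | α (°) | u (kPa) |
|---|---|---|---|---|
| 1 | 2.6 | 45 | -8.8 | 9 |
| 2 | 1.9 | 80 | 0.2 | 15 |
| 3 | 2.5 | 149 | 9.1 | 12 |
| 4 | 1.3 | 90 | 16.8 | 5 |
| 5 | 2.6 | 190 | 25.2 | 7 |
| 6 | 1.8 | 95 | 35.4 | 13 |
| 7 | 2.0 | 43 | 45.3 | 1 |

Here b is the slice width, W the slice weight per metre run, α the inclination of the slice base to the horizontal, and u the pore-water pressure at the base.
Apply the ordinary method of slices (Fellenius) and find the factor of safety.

Ordinary method of slices: FS = Σ[c'·Δl_i + (W_i cosα_i − u_i·Δl_i)·tanφ'] / Σ W_i sinα_i, with Δl_i = b_i / cosα_i.
Slice 1: Δl = 2.6/cos(-8.8°) = 2.631 m; N'_1 = 45·cos(-8.8°) − 9·2.631 = 20.8; c'Δl = 40.52; W sinα = -6.9
Slice 2: Δl = 1.9/cos0.2° = 1.900 m; N'_2 = 80·cos0.2° − 15·1.900 = 51.5; c'Δl = 29.26; W sinα = 0.3
Slice 3: Δl = 2.5/cos9.1° = 2.532 m; N'_3 = 149·cos9.1° − 12·2.532 = 116.7; c'Δl = 38.99; W sinα = 23.6
Slice 4: Δl = 1.3/cos16.8° = 1.358 m; N'_4 = 90·cos16.8° − 5·1.358 = 79.4; c'Δl = 20.91; W sinα = 26.0
Slice 5: Δl = 2.6/cos25.2° = 2.873 m; N'_5 = 190·cos25.2° − 7·2.873 = 151.8; c'Δl = 44.25; W sinα = 80.9
Slice 6: Δl = 1.8/cos35.4° = 2.208 m; N'_6 = 95·cos35.4° − 13·2.208 = 48.7; c'Δl = 34.01; W sinα = 55.0
Slice 7: Δl = 2.0/cos45.3° = 2.843 m; N'_7 = 43·cos45.3° − 1·2.843 = 27.4; c'Δl = 43.79; W sinα = 30.6
Σc'Δl = 251.7 kN/m; ΣN' = 496.3 kN/m; ΣW sinα = 209.5 kN/m
Resisting = 251.7 + 496.3·tan28.4° = 251.7 + 268.4 = 520.1 kN/m
FS = 520.1 / 209.5 = 2.483

FS = 2.48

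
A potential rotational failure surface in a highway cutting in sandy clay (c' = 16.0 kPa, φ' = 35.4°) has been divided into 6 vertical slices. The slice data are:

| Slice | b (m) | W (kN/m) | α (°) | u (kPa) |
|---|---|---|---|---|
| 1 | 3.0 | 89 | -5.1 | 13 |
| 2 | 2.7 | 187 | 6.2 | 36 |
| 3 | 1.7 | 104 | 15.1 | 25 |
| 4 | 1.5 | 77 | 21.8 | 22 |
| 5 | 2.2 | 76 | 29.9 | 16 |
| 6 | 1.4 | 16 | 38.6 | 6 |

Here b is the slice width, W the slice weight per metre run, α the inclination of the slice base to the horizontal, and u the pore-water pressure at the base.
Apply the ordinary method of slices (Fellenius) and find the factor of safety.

FS = 3.43

Ordinary method of slices: FS = Σ[c'·Δl_i + (W_i cosα_i − u_i·Δl_i)·tanφ'] / Σ W_i sinα_i, with Δl_i = b_i / cosα_i.
Slice 1: Δl = 3.0/cos(-5.1°) = 3.012 m; N'_1 = 89·cos(-5.1°) − 13·3.012 = 49.5; c'Δl = 48.19; W sinα = -7.9
Slice 2: Δl = 2.7/cos6.2° = 2.716 m; N'_2 = 187·cos6.2° − 36·2.716 = 88.1; c'Δl = 43.45; W sinα = 20.2
Slice 3: Δl = 1.7/cos15.1° = 1.761 m; N'_3 = 104·cos15.1° − 25·1.761 = 56.4; c'Δl = 28.17; W sinα = 27.1
Slice 4: Δl = 1.5/cos21.8° = 1.616 m; N'_4 = 77·cos21.8° − 22·1.616 = 36.0; c'Δl = 25.85; W sinα = 28.6
Slice 5: Δl = 2.2/cos29.9° = 2.538 m; N'_5 = 76·cos29.9° − 16·2.538 = 25.3; c'Δl = 40.60; W sinα = 37.9
Slice 6: Δl = 1.4/cos38.6° = 1.791 m; N'_6 = 16·cos38.6° − 6·1.791 = 1.8; c'Δl = 28.66; W sinα = 10.0
Σc'Δl = 214.9 kN/m; ΣN' = 257.0 kN/m; ΣW sinα = 115.8 kN/m
Resisting = 214.9 + 257.0·tan35.4° = 214.9 + 182.6 = 397.6 kN/m
FS = 397.6 / 115.8 = 3.432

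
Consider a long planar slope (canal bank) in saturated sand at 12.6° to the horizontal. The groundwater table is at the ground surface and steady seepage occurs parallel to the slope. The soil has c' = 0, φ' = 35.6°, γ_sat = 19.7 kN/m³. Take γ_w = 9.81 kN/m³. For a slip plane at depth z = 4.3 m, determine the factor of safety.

With seepage parallel to the slope and the water table at the surface, the effective normal stress on the slip plane uses the buoyant unit weight γ' = γ_sat − γ_w while the driving shear stress uses γ_sat:
FS = [c' + γ' z cos²β tanφ'] / [γ_sat z sinβ cosβ]
(For c' = 0 this reduces to FS = (γ'/γ_sat)·tanφ'/tanβ.)
γ' = 19.7 − 9.81 = 9.89 kN/m³
Numerator = 0.0 + 9.89·4.3·cos²12.6°·tan35.6° = 0.0 + 9.89·4.3·0.9524·0.7159 = 28.998 kPa
Denominator = 19.7·4.3·sin12.6°·cos12.6° = 19.7·4.3·0.2181·0.9759 = 18.034 kPa
FS = 28.998 / 18.034 = 1.608

FS = 1.61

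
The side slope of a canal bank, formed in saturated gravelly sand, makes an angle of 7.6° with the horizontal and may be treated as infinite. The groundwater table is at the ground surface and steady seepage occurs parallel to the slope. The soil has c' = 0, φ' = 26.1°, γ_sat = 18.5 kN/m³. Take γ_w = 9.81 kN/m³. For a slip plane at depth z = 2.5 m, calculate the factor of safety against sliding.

With seepage parallel to the slope and the water table at the surface, the effective normal stress on the slip plane uses the buoyant unit weight γ' = γ_sat − γ_w while the driving shear stress uses γ_sat:
FS = [c' + γ' z cos²β tanφ'] / [γ_sat z sinβ cosβ]
(For c' = 0 this reduces to FS = (γ'/γ_sat)·tanφ'/tanβ.)
γ' = 18.5 − 9.81 = 8.69 kN/m³
Numerator = 0.0 + 8.69·2.5·cos²7.6°·tan26.1° = 0.0 + 8.69·2.5·0.9825·0.4899 = 10.457 kPa
Denominator = 18.5·2.5·sin7.6°·cos7.6° = 18.5·2.5·0.1323·0.9912 = 6.063 kPa
FS = 10.457 / 6.063 = 1.725

FS = 1.72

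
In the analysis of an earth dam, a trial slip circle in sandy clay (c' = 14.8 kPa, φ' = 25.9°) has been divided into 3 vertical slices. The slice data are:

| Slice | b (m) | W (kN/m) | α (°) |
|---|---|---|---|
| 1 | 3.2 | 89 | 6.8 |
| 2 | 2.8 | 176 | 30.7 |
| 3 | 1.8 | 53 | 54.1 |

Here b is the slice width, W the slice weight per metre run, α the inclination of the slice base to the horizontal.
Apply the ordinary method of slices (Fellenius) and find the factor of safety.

Ordinary method of slices: FS = Σ[c'·Δl_i + (W_i cosα_i)·tanφ'] / Σ W_i sinα_i, with Δl_i = b_i / cosα_i.
Slice 1: Δl = 3.2/cos6.8° = 3.223 m; N'_1 = 89·cos6.8° = 88.4; c'Δl = 47.70; W sinα = 10.5
Slice 2: Δl = 2.8/cos30.7° = 3.256 m; N'_2 = 176·cos30.7° = 151.3; c'Δl = 48.19; W sinα = 89.9
Slice 3: Δl = 1.8/cos54.1° = 3.070 m; N'_3 = 53·cos54.1° = 31.1; c'Δl = 45.43; W sinα = 42.9
Σc'Δl = 141.3 kN/m; ΣN' = 270.8 kN/m; ΣW sinα = 143.3 kN/m
Resisting = 141.3 + 270.8·tan25.9° = 141.3 + 131.5 = 272.8 kN/m
FS = 272.8 / 143.3 = 1.903

FS = 1.90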